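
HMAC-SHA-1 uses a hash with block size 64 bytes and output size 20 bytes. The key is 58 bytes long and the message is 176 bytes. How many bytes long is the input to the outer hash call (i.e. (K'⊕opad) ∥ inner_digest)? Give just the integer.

84

Key is 58 ≤ 64 bytes, zero-padded: |K'| = 64.
Outer input = (K'⊕opad) ∥ H(inner) → 64 + 20 = 84 bytes.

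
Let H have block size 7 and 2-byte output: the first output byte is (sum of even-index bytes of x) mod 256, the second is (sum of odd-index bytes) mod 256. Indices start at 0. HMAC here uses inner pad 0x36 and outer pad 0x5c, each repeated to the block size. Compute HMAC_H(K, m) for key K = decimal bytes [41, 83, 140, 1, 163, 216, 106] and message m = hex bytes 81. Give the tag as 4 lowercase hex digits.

Key decimal bytes [41, 83, 140, 1, 163, 216, 106] = 29 53 8c 01 a3 d8 6a is exactly B = 7 bytes: K' = 29 53 8c 01 a3 d8 6a.
K' ⊕ ipad = 1f 65 ba 37 95 ee 5c.  K' ⊕ opad = 75 0f d0 5d ff 84 36.
Inner input = (K'⊕ipad) ∥ m = 1f 65 ba 37 95 ee 5c ∥ 81.
Inner hash: even-index sum = 458 mod 256 = 202; odd-index sum = 523 mod 256 = 11 → ca 0b.
Outer input = (K'⊕opad) ∥ inner = 75 0f d0 5d ff 84 36 ∥ ca 0b.
Outer hash (tag): even-index sum = 645 mod 256 = 133; odd-index sum = 442 mod 256 = 186 → 85 ba.

85ba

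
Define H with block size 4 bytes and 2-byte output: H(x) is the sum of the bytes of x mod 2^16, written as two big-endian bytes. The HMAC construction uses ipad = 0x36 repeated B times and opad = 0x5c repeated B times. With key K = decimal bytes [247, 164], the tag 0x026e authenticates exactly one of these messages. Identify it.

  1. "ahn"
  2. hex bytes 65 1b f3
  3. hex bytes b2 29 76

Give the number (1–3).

Key decimal bytes [247, 164] = f7 a4 is 2 bytes ≤ B = 4; zero-pad to 4 bytes: K' = f7 a4 00 00.
K' ⊕ ipad = c1 92 36 36; K' ⊕ opad = ab f8 5c 5c.
m1: inner = H(c1 92 36 36 61 68 6e) = 02 f6; tag = H(ab f8 5c 5c 02 f6) = 0353
m2: inner = H(c1 92 36 36 65 1b f3) = 03 32; tag = H(ab f8 5c 5c 03 32) = 0290
m3: inner = H(c1 92 36 36 b2 29 76) = 03 10; tag = H(ab f8 5c 5c 03 10) = 026e ← matches

3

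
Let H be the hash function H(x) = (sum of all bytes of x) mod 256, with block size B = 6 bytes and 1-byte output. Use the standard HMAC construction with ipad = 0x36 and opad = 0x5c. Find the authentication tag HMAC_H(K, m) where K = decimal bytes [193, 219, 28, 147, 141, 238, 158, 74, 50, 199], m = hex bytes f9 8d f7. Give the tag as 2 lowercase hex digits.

Key decimal bytes [193, 219, 28, 147, 141, 238, 158, 74, 50, 199] = c1 db 1c 93 8d ee 9e 4a 32 c7 is 10 bytes > B = 6, so hash it first: H(key) = a7, then zero-pad to 6 bytes: K' = a7 00 00 00 00 00.
K' ⊕ ipad = 91 36 36 36 36 36.  K' ⊕ opad = fb 5c 5c 5c 5c 5c.
Inner input = (K'⊕ipad) ∥ m = 91 36 36 36 36 36 ∥ f9 8d f7.
Inner hash: sum = 145+54+54+54+54+54+249+141+247 = 1052; mod 256 = 28 → 1c.
Outer input = (K'⊕opad) ∥ inner = fb 5c 5c 5c 5c 5c ∥ 1c.
Outer hash (tag): sum = 251+92+92+92+92+92+28 = 739; mod 256 = 227 → e3.

e3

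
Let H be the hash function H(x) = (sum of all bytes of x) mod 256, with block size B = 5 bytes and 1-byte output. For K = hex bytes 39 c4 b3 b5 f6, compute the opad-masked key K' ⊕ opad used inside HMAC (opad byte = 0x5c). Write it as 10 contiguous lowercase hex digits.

6598efe9aa

Key hex bytes 39 c4 b3 b5 f6 is exactly B = 5 bytes: K' = 39 c4 b3 b5 f6.
XOR each byte with 0x5c: 39⊕5c=65, c4⊕5c=98, b3⊕5c=ef, b5⊕5c=e9, f6⊕5c=aa.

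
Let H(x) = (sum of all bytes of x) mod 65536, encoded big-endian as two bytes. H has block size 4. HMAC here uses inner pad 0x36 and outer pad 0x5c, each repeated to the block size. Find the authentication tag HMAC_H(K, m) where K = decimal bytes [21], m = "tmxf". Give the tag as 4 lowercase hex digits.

01e3

Key decimal bytes [21] = 15 is 1 byte ≤ B = 4; zero-pad to 4 bytes: K' = 15 00 00 00.
K' ⊕ ipad = 23 36 36 36.  K' ⊕ opad = 49 5c 5c 5c.
Inner input = (K'⊕ipad) ∥ m = 23 36 36 36 ∥ 74 6d 78 66.
Inner hash: sum = 35+54+54+54+116+109+120+102 = 644 → 02 84.
Outer input = (K'⊕opad) ∥ inner = 49 5c 5c 5c ∥ 02 84.
Outer hash (tag): sum = 73+92+92+92+2+132 = 483 → 01 e3.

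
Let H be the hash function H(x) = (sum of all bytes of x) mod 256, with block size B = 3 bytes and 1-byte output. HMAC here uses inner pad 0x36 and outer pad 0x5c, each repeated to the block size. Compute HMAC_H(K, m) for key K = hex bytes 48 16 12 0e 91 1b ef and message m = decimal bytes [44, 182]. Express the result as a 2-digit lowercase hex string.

Key hex bytes 48 16 12 0e 91 1b ef is 7 bytes > B = 3, so hash it first: H(key) = 19, then zero-pad to 3 bytes: K' = 19 00 00.
K' ⊕ ipad = 2f 36 36.  K' ⊕ opad = 45 5c 5c.
Inner input = (K'⊕ipad) ∥ m = 2f 36 36 ∥ 2c b6.
Inner hash: sum = 47+54+54+44+182 = 381; mod 256 = 125 → 7d.
Outer input = (K'⊕opad) ∥ inner = 45 5c 5c ∥ 7d.
Outer hash (tag): sum = 69+92+92+125 = 378; mod 256 = 122 → 7a.

7a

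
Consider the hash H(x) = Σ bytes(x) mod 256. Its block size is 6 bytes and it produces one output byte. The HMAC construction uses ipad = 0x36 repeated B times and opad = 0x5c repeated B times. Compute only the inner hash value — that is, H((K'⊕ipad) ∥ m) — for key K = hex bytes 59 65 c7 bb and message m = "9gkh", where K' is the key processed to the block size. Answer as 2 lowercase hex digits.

1f

Key hex bytes 59 65 c7 bb is 4 bytes ≤ B = 6; zero-pad to 6 bytes: K' = 59 65 c7 bb 00 00.
K' ⊕ ipad = 6f 53 f1 8d 36 36.
Inner input = 6f 53 f1 8d 36 36 ∥ 39 67 6b 68.
Inner hash: sum = 111+83+241+141+54+54+57+103+107+104 = 1055; mod 256 = 31 → 1f.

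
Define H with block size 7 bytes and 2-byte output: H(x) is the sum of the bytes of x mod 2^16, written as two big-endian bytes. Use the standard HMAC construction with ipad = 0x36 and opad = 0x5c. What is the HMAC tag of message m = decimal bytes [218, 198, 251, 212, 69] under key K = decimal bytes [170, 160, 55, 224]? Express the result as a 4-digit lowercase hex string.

Key decimal bytes [170, 160, 55, 224] = aa a0 37 e0 is 4 bytes ≤ B = 7; zero-pad to 7 bytes: K' = aa a0 37 e0 00 00 00.
K' ⊕ ipad = 9c 96 01 d6 36 36 36.  K' ⊕ opad = f6 fc 6b bc 5c 5c 5c.
Inner input = (K'⊕ipad) ∥ m = 9c 96 01 d6 36 36 36 ∥ da c6 fb d4 45.
Inner hash: sum = 156+150+1+214+54+54+54+218+198+251+212+69 = 1631 → 06 5f.
Outer input = (K'⊕opad) ∥ inner = f6 fc 6b bc 5c 5c 5c ∥ 06 5f.
Outer hash (tag): sum = 246+252+107+188+92+92+92+6+95 = 1170 → 04 92.

0492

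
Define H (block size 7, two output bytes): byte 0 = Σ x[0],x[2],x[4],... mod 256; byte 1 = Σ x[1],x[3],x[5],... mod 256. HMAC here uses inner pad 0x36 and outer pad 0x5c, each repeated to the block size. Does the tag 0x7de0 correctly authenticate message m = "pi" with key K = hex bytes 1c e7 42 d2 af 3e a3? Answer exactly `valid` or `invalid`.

Key hex bytes 1c e7 42 d2 af 3e a3 is exactly B = 7 bytes: K' = 1c e7 42 d2 af 3e a3.
K' ⊕ ipad = 2a d1 74 e4 99 08 95; K' ⊕ opad = 40 bb 1e 8e f3 62 ff.
Inner hash: even-index sum = 565 mod 256 = 53; odd-index sum = 557 mod 256 = 45 → 35 2d.
Outer hash (recomputed tag): even-index sum = 637 mod 256 = 125; odd-index sum = 480 mod 256 = 224 → 7d e0.
Recomputed tag = 7de0; claimed = 7de0 → match.

valid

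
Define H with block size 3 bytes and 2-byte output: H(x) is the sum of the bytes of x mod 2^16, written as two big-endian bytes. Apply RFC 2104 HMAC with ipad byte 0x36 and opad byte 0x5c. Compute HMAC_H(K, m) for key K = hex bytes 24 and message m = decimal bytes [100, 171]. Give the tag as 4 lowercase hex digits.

01be

Key hex bytes 24 is 1 byte ≤ B = 3; zero-pad to 3 bytes: K' = 24 00 00.
K' ⊕ ipad = 12 36 36.  K' ⊕ opad = 78 5c 5c.
Inner input = (K'⊕ipad) ∥ m = 12 36 36 ∥ 64 ab.
Inner hash: sum = 18+54+54+100+171 = 397 → 01 8d.
Outer input = (K'⊕opad) ∥ inner = 78 5c 5c ∥ 01 8d.
Outer hash (tag): sum = 120+92+92+1+141 = 446 → 01 be.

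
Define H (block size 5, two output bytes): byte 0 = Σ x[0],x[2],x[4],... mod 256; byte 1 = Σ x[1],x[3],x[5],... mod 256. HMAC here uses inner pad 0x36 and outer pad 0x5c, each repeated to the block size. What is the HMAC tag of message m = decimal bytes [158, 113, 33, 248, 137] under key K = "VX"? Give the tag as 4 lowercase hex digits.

ae95

Key "VX" = 56 58 is 2 bytes ≤ B = 5; zero-pad to 5 bytes: K' = 56 58 00 00 00.
K' ⊕ ipad = 60 6e 36 36 36.  K' ⊕ opad = 0a 04 5c 5c 5c.
Inner input = (K'⊕ipad) ∥ m = 60 6e 36 36 36 ∥ 9e 71 21 f8 89.
Inner hash: even-index sum = 565 mod 256 = 53; odd-index sum = 492 mod 256 = 236 → 35 ec.
Outer input = (K'⊕opad) ∥ inner = 0a 04 5c 5c 5c ∥ 35 ec.
Outer hash (tag): even-index sum = 430 mod 256 = 174; odd-index sum = 149 mod 256 = 149 → ae 95.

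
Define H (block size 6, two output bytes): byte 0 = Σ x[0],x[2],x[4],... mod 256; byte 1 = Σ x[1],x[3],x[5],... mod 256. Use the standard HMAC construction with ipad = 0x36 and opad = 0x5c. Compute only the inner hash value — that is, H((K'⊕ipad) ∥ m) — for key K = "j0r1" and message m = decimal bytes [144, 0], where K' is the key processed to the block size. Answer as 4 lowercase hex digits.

Key "j0r1" = 6a 30 72 31 is 4 bytes ≤ B = 6; zero-pad to 6 bytes: K' = 6a 30 72 31 00 00.
K' ⊕ ipad = 5c 06 44 07 36 36.
Inner input = 5c 06 44 07 36 36 ∥ 90 00.
Inner hash: even-index sum = 358 mod 256 = 102; odd-index sum = 67 mod 256 = 67 → 66 43.

6643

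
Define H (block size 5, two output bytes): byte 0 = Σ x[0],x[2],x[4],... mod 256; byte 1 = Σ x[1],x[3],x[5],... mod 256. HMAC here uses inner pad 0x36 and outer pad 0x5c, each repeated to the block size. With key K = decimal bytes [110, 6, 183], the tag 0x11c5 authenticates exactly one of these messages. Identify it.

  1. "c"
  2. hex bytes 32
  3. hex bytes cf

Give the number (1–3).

Key decimal bytes [110, 6, 183] = 6e 06 b7 is 3 bytes ≤ B = 5; zero-pad to 5 bytes: K' = 6e 06 b7 00 00.
K' ⊕ ipad = 58 30 81 36 36; K' ⊕ opad = 32 5a eb 5c 5c.
m1: inner = H(58 30 81 36 36 63) = 0f c9; tag = H(32 5a eb 5c 5c 0f c9) = 42c5
m2: inner = H(58 30 81 36 36 32) = 0f 98; tag = H(32 5a eb 5c 5c 0f 98) = 11c5 ← matches
m3: inner = H(58 30 81 36 36 cf) = 0f 35; tag = H(32 5a eb 5c 5c 0f 35) = aec5

2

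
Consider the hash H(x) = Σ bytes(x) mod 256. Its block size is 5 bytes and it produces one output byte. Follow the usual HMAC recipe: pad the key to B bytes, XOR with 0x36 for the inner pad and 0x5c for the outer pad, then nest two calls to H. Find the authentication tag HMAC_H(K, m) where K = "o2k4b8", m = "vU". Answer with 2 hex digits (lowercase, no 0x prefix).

85

Key "o2k4b8" = 6f 32 6b 34 62 38 is 6 bytes > B = 5, so hash it first: H(key) = da, then zero-pad to 5 bytes: K' = da 00 00 00 00.
K' ⊕ ipad = ec 36 36 36 36.  K' ⊕ opad = 86 5c 5c 5c 5c.
Inner input = (K'⊕ipad) ∥ m = ec 36 36 36 36 ∥ 76 55.
Inner hash: sum = 236+54+54+54+54+118+85 = 655; mod 256 = 143 → 8f.
Outer input = (K'⊕opad) ∥ inner = 86 5c 5c 5c 5c ∥ 8f.
Outer hash (tag): sum = 134+92+92+92+92+143 = 645; mod 256 = 133 → 85.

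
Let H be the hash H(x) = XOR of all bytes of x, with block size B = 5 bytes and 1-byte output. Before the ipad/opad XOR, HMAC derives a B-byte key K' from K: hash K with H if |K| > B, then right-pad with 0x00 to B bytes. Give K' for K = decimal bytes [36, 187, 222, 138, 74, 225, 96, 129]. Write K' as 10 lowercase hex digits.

|K| = 8 > B = 5, so first hash the key.
H(K): XOR 24⊕bb⊕de⊕8a⊕4a⊕e1⊕60⊕81 = 81.
Zero-pad H(K) = 81 to 5 bytes: K' = 81 00 00 00 00.

8100000000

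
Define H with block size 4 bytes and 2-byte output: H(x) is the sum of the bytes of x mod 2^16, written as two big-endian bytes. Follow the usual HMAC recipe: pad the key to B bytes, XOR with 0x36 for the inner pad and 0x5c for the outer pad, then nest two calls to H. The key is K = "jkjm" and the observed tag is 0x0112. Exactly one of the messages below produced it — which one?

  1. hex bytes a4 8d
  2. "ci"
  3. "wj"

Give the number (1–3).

Key "jkjm" = 6a 6b 6a 6d is exactly B = 4 bytes: K' = 6a 6b 6a 6d.
K' ⊕ ipad = 5c 5d 5c 5b; K' ⊕ opad = 36 37 36 31.
m1: inner = H(5c 5d 5c 5b a4 8d) = 02 a1; tag = H(36 37 36 31 02 a1) = 0177
m2: inner = H(5c 5d 5c 5b 63 69) = 02 3c; tag = H(36 37 36 31 02 3c) = 0112 ← matches
m3: inner = H(5c 5d 5c 5b 77 6a) = 02 51; tag = H(36 37 36 31 02 51) = 0127

2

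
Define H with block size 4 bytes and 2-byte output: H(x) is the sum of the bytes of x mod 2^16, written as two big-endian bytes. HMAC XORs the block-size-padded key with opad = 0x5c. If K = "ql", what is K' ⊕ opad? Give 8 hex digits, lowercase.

2d305c5c

Key "ql" = 71 6c is 2 bytes ≤ B = 4; zero-pad to 4 bytes: K' = 71 6c 00 00.
XOR each byte with 0x5c: 71⊕5c=2d, 6c⊕5c=30, 00⊕5c=5c, 00⊕5c=5c.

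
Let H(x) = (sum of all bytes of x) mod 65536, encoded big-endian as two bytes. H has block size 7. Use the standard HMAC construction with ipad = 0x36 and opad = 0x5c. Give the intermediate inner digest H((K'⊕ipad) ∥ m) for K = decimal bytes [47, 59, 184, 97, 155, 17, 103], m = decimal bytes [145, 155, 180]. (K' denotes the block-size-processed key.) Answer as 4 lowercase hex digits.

0410

Key decimal bytes [47, 59, 184, 97, 155, 17, 103] = 2f 3b b8 61 9b 11 67 is exactly B = 7 bytes: K' = 2f 3b b8 61 9b 11 67.
K' ⊕ ipad = 19 0d 8e 57 ad 27 51.
Inner input = 19 0d 8e 57 ad 27 51 ∥ 91 9b b4.
Inner hash: sum = 25+13+142+87+173+39+81+145+155+180 = 1040 → 04 10.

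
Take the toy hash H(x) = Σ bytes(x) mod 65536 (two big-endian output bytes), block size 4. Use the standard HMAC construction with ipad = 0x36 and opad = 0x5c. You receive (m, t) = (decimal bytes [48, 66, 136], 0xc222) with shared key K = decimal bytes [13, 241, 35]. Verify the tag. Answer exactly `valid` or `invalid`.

invalid

Key decimal bytes [13, 241, 35] = 0d f1 23 is 3 bytes ≤ B = 4; zero-pad to 4 bytes: K' = 0d f1 23 00.
K' ⊕ ipad = 3b c7 15 36; K' ⊕ opad = 51 ad 7f 5c.
Inner hash: sum = 59+199+21+54+48+66+136 = 583 → 02 47.
Outer hash (recomputed tag): sum = 81+173+127+92+2+71 = 546 → 02 22.
Recomputed tag = 0222; claimed = c222 → mismatch.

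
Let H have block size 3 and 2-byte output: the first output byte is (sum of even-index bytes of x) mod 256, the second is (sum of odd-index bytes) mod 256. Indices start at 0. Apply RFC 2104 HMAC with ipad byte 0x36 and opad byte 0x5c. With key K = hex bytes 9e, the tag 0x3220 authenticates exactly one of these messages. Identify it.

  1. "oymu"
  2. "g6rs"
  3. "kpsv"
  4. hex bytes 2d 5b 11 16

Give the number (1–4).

Key hex bytes 9e is 1 byte ≤ B = 3; zero-pad to 3 bytes: K' = 9e 00 00.
K' ⊕ ipad = a8 36 36; K' ⊕ opad = c2 5c 5c.
m1: inner = H(a8 36 36 6f 79 6d 75) = cc 12; tag = H(c2 5c 5c cc 12) = 3028
m2: inner = H(a8 36 36 67 36 72 73) = 87 0f; tag = H(c2 5c 5c 87 0f) = 2de3
m3: inner = H(a8 36 36 6b 70 73 76) = c4 14; tag = H(c2 5c 5c c4 14) = 3220 ← matches
m4: inner = H(a8 36 36 2d 5b 11 16) = 4f 74; tag = H(c2 5c 5c 4f 74) = 92ab

3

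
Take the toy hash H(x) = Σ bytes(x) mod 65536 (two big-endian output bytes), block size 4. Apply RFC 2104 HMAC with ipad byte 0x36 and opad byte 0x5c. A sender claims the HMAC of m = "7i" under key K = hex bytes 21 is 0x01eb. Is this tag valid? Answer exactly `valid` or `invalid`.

Key hex bytes 21 is 1 byte ≤ B = 4; zero-pad to 4 bytes: K' = 21 00 00 00.
K' ⊕ ipad = 17 36 36 36; K' ⊕ opad = 7d 5c 5c 5c.
Inner hash: sum = 23+54+54+54+55+105 = 345 → 01 59.
Outer hash (recomputed tag): sum = 125+92+92+92+1+89 = 491 → 01 eb.
Recomputed tag = 01eb; claimed = 01eb → match.

valid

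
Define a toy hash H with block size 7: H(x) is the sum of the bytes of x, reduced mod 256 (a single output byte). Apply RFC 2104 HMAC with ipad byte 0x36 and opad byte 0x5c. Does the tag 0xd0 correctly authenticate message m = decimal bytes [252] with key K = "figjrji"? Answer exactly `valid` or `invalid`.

valid

Key "figjrji" = 66 69 67 6a 72 6a 69 is exactly B = 7 bytes: K' = 66 69 67 6a 72 6a 69.
K' ⊕ ipad = 50 5f 51 5c 44 5c 5f; K' ⊕ opad = 3a 35 3b 36 2e 36 35.
Inner hash: sum = 80+95+81+92+68+92+95+252 = 855; mod 256 = 87 → 57.
Outer hash (recomputed tag): sum = 58+53+59+54+46+54+53+87 = 464; mod 256 = 208 → d0.
Recomputed tag = d0; claimed = d0 → match.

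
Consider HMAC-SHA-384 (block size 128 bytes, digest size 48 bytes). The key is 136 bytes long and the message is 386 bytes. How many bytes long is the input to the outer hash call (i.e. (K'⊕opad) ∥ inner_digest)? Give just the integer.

Key is 136 > 128 bytes, so it is hashed to 48 bytes then zero-padded to 128: |K'| = 128.
Outer input = (K'⊕opad) ∥ H(inner) → 128 + 48 = 176 bytes.

176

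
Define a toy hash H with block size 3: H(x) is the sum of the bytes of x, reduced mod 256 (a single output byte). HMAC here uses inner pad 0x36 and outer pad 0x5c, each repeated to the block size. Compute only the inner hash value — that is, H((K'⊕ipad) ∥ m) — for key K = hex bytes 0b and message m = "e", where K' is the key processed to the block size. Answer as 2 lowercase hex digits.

Key hex bytes 0b is 1 byte ≤ B = 3; zero-pad to 3 bytes: K' = 0b 00 00.
K' ⊕ ipad = 3d 36 36.
Inner input = 3d 36 36 ∥ 65.
Inner hash: sum = 61+54+54+101 = 270; mod 256 = 14 → 0e.

0e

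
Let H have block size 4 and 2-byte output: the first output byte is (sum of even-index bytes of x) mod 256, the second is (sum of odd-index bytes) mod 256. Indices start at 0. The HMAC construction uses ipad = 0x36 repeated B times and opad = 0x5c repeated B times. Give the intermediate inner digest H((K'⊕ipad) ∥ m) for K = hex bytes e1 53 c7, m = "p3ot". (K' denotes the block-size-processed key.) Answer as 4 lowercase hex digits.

a742

Key hex bytes e1 53 c7 is 3 bytes ≤ B = 4; zero-pad to 4 bytes: K' = e1 53 c7 00.
K' ⊕ ipad = d7 65 f1 36.
Inner input = d7 65 f1 36 ∥ 70 33 6f 74.
Inner hash: even-index sum = 679 mod 256 = 167; odd-index sum = 322 mod 256 = 66 → a7 42.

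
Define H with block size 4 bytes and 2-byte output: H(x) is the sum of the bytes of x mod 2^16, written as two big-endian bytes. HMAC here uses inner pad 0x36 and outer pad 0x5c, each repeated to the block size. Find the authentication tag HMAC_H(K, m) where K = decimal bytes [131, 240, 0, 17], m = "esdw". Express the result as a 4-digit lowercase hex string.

02c2

Key decimal bytes [131, 240, 0, 17] = 83 f0 00 11 is exactly B = 4 bytes: K' = 83 f0 00 11.
K' ⊕ ipad = b5 c6 36 27.  K' ⊕ opad = df ac 5c 4d.
Inner input = (K'⊕ipad) ∥ m = b5 c6 36 27 ∥ 65 73 64 77.
Inner hash: sum = 181+198+54+39+101+115+100+119 = 907 → 03 8b.
Outer input = (K'⊕opad) ∥ inner = df ac 5c 4d ∥ 03 8b.
Outer hash (tag): sum = 223+172+92+77+3+139 = 706 → 02 c2.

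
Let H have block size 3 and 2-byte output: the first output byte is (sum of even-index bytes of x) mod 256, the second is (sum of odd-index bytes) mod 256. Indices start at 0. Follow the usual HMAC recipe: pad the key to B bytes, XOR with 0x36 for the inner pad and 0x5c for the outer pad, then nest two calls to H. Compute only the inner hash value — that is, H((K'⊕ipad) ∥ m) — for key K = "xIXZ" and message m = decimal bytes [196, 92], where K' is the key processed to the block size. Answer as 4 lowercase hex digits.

7859

Key "xIXZ" = 78 49 58 5a is 4 bytes > B = 3, so hash it first: H(key) = d0 a3, then zero-pad to 3 bytes: K' = d0 a3 00.
K' ⊕ ipad = e6 95 36.
Inner input = e6 95 36 ∥ c4 5c.
Inner hash: even-index sum = 376 mod 256 = 120; odd-index sum = 345 mod 256 = 89 → 78 59.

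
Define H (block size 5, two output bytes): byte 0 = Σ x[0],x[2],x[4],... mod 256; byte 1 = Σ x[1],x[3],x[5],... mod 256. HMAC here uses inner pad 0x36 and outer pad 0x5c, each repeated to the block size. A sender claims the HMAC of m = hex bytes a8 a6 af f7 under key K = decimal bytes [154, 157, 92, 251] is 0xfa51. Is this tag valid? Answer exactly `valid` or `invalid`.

Key decimal bytes [154, 157, 92, 251] = 9a 9d 5c fb is 4 bytes ≤ B = 5; zero-pad to 5 bytes: K' = 9a 9d 5c fb 00.
K' ⊕ ipad = ac ab 6a cd 36; K' ⊕ opad = c6 c1 00 a7 5c.
Inner hash: even-index sum = 745 mod 256 = 233; odd-index sum = 719 mod 256 = 207 → e9 cf.
Outer hash (recomputed tag): even-index sum = 497 mod 256 = 241; odd-index sum = 593 mod 256 = 81 → f1 51.
Recomputed tag = f151; claimed = fa51 → mismatch.

invalid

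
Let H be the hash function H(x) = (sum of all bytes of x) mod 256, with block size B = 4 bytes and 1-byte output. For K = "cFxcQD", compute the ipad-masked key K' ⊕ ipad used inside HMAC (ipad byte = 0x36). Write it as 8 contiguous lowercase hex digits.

2f363636

Key "cFxcQD" = 63 46 78 63 51 44 is 6 bytes > B = 4, so hash it first: H(key) = 19, then zero-pad to 4 bytes: K' = 19 00 00 00.
XOR each byte with 0x36: 19⊕36=2f, 00⊕36=36, 00⊕36=36, 00⊕36=36.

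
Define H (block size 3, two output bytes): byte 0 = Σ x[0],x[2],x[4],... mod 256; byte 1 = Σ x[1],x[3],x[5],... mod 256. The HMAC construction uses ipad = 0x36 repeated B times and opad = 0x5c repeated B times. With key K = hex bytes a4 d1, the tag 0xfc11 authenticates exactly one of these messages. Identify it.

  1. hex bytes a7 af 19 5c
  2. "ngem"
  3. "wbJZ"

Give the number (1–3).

3

Key hex bytes a4 d1 is 2 bytes ≤ B = 3; zero-pad to 3 bytes: K' = a4 d1 00.
K' ⊕ ipad = 92 e7 36; K' ⊕ opad = f8 8d 5c.
m1: inner = H(92 e7 36 a7 af 19 5c) = d3 a7; tag = H(f8 8d 5c d3 a7) = fb60
m2: inner = H(92 e7 36 6e 67 65 6d) = 9c ba; tag = H(f8 8d 5c 9c ba) = 0e29
m3: inner = H(92 e7 36 77 62 4a 5a) = 84 a8; tag = H(f8 8d 5c 84 a8) = fc11 ← matches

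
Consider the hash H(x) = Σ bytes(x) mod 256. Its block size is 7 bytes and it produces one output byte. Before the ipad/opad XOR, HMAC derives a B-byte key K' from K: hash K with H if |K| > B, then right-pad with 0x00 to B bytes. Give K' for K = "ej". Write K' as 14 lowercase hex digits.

Key "ej" = 65 6a is 2 bytes ≤ B = 7; zero-pad to 7 bytes: K' = 65 6a 00 00 00 00 00.

656a0000000000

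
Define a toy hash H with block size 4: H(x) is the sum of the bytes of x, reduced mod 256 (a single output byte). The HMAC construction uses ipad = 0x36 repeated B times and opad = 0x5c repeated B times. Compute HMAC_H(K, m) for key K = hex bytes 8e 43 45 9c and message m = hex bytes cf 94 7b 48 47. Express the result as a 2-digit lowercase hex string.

81

Key hex bytes 8e 43 45 9c is exactly B = 4 bytes: K' = 8e 43 45 9c.
K' ⊕ ipad = b8 75 73 aa.  K' ⊕ opad = d2 1f 19 c0.
Inner input = (K'⊕ipad) ∥ m = b8 75 73 aa ∥ cf 94 7b 48 47.
Inner hash: sum = 184+117+115+170+207+148+123+72+71 = 1207; mod 256 = 183 → b7.
Outer input = (K'⊕opad) ∥ inner = d2 1f 19 c0 ∥ b7.
Outer hash (tag): sum = 210+31+25+192+183 = 641; mod 256 = 129 → 81.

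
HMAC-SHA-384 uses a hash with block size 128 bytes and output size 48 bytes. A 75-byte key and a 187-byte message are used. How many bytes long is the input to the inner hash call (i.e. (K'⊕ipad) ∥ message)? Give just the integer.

315

Key is 75 ≤ 128 bytes, zero-padded: |K'| = 128.
Inner input = (K'⊕ipad) ∥ m → 128 + 187 = 315 bytes.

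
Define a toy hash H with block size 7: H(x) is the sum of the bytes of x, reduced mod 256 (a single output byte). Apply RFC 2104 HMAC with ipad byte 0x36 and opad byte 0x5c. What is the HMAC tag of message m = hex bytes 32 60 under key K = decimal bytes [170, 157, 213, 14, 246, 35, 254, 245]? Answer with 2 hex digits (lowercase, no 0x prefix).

Key decimal bytes [170, 157, 213, 14, 246, 35, 254, 245] = aa 9d d5 0e f6 23 fe f5 is 8 bytes > B = 7, so hash it first: H(key) = 36, then zero-pad to 7 bytes: K' = 36 00 00 00 00 00 00.
K' ⊕ ipad = 00 36 36 36 36 36 36.  K' ⊕ opad = 6a 5c 5c 5c 5c 5c 5c.
Inner input = (K'⊕ipad) ∥ m = 00 36 36 36 36 36 36 ∥ 32 60.
Inner hash: sum = 0+54+54+54+54+54+54+50+96 = 470; mod 256 = 214 → d6.
Outer input = (K'⊕opad) ∥ inner = 6a 5c 5c 5c 5c 5c 5c ∥ d6.
Outer hash (tag): sum = 106+92+92+92+92+92+92+214 = 872; mod 256 = 104 → 68.

68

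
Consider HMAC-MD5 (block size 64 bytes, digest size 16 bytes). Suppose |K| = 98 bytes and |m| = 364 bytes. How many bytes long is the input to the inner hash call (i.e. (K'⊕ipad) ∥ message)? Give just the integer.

428

Key is 98 > 64 bytes, so it is hashed to 16 bytes then zero-padded to 64: |K'| = 64.
Inner input = (K'⊕ipad) ∥ m → 64 + 364 = 428 bytes.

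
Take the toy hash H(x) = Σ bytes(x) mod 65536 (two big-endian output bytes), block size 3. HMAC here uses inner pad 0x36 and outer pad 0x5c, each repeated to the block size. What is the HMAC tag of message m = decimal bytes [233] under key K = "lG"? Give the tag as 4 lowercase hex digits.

0192

Key "lG" = 6c 47 is 2 bytes ≤ B = 3; zero-pad to 3 bytes: K' = 6c 47 00.
K' ⊕ ipad = 5a 71 36.  K' ⊕ opad = 30 1b 5c.
Inner input = (K'⊕ipad) ∥ m = 5a 71 36 ∥ e9.
Inner hash: sum = 90+113+54+233 = 490 → 01 ea.
Outer input = (K'⊕opad) ∥ inner = 30 1b 5c ∥ 01 ea.
Outer hash (tag): sum = 48+27+92+1+234 = 402 → 01 92.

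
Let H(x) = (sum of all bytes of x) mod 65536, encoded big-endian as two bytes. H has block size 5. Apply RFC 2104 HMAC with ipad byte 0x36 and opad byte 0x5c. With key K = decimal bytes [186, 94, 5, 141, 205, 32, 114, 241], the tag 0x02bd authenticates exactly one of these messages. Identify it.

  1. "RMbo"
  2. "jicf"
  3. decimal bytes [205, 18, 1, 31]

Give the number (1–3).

Key decimal bytes [186, 94, 5, 141, 205, 32, 114, 241] = ba 5e 05 8d cd 20 72 f1 is 8 bytes > B = 5, so hash it first: H(key) = 03 fa, then zero-pad to 5 bytes: K' = 03 fa 00 00 00.
K' ⊕ ipad = 35 cc 36 36 36; K' ⊕ opad = 5f a6 5c 5c 5c.
m1: inner = H(35 cc 36 36 36 52 4d 62 6f) = 03 13; tag = H(5f a6 5c 5c 5c 03 13) = 022f
m2: inner = H(35 cc 36 36 36 6a 69 63 66) = 03 3f; tag = H(5f a6 5c 5c 5c 03 3f) = 025b
m3: inner = H(35 cc 36 36 36 cd 12 01 1f) = 02 a2; tag = H(5f a6 5c 5c 5c 02 a2) = 02bd ← matches

3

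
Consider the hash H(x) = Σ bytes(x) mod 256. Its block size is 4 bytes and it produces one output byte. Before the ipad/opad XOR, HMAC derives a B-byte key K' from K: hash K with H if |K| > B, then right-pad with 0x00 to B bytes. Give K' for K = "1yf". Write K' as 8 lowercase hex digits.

31796600

Key "1yf" = 31 79 66 is 3 bytes ≤ B = 4; zero-pad to 4 bytes: K' = 31 79 66 00.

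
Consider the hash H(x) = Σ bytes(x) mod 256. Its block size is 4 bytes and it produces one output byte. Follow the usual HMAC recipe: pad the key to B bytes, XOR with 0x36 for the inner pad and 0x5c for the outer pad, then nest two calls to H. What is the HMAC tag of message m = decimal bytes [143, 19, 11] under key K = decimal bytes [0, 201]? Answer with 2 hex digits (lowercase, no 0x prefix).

Key decimal bytes [0, 201] = 00 c9 is 2 bytes ≤ B = 4; zero-pad to 4 bytes: K' = 00 c9 00 00.
K' ⊕ ipad = 36 ff 36 36.  K' ⊕ opad = 5c 95 5c 5c.
Inner input = (K'⊕ipad) ∥ m = 36 ff 36 36 ∥ 8f 13 0b.
Inner hash: sum = 54+255+54+54+143+19+11 = 590; mod 256 = 78 → 4e.
Outer input = (K'⊕opad) ∥ inner = 5c 95 5c 5c ∥ 4e.
Outer hash (tag): sum = 92+149+92+92+78 = 503; mod 256 = 247 → f7.

f7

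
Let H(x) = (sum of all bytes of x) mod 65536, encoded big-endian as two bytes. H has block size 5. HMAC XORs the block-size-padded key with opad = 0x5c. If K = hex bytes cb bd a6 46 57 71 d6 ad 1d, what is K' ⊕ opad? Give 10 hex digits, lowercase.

Key hex bytes cb bd a6 46 57 71 d6 ad 1d is 9 bytes > B = 5, so hash it first: H(key) = 04 dc, then zero-pad to 5 bytes: K' = 04 dc 00 00 00.
XOR each byte with 0x5c: 04⊕5c=58, dc⊕5c=80, 00⊕5c=5c, 00⊕5c=5c, 00⊕5c=5c.

58805c5c5c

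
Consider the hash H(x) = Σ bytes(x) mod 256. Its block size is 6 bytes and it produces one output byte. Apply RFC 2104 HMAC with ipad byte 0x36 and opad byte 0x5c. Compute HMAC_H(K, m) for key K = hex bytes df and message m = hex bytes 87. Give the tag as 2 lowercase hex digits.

cd

Key hex bytes df is 1 byte ≤ B = 6; zero-pad to 6 bytes: K' = df 00 00 00 00 00.
K' ⊕ ipad = e9 36 36 36 36 36.  K' ⊕ opad = 83 5c 5c 5c 5c 5c.
Inner input = (K'⊕ipad) ∥ m = e9 36 36 36 36 36 ∥ 87.
Inner hash: sum = 233+54+54+54+54+54+135 = 638; mod 256 = 126 → 7e.
Outer input = (K'⊕opad) ∥ inner = 83 5c 5c 5c 5c 5c ∥ 7e.
Outer hash (tag): sum = 131+92+92+92+92+92+126 = 717; mod 256 = 205 → cd.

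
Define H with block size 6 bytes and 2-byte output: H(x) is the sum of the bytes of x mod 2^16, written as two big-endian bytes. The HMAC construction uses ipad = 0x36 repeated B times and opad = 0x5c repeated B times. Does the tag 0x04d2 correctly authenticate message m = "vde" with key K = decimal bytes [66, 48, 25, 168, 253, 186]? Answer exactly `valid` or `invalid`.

invalid

Key decimal bytes [66, 48, 25, 168, 253, 186] = 42 30 19 a8 fd ba is exactly B = 6 bytes: K' = 42 30 19 a8 fd ba.
K' ⊕ ipad = 74 06 2f 9e cb 8c; K' ⊕ opad = 1e 6c 45 f4 a1 e6.
Inner hash: sum = 116+6+47+158+203+140+118+100+101 = 989 → 03 dd.
Outer hash (recomputed tag): sum = 30+108+69+244+161+230+3+221 = 1066 → 04 2a.
Recomputed tag = 042a; claimed = 04d2 → mismatch.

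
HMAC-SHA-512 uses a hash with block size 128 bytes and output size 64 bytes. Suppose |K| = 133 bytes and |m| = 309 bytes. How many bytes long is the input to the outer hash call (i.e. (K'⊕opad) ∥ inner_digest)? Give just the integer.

192

Key is 133 > 128 bytes, so it is hashed to 64 bytes then zero-padded to 128: |K'| = 128.
Outer input = (K'⊕opad) ∥ H(inner) → 128 + 64 = 192 bytes.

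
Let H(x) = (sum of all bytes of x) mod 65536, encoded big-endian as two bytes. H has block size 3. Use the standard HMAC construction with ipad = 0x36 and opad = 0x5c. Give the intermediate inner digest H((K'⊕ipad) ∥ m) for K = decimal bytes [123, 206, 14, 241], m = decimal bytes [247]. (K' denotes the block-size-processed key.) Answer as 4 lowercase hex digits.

01df

Key decimal bytes [123, 206, 14, 241] = 7b ce 0e f1 is 4 bytes > B = 3, so hash it first: H(key) = 02 48, then zero-pad to 3 bytes: K' = 02 48 00.
K' ⊕ ipad = 34 7e 36.
Inner input = 34 7e 36 ∥ f7.
Inner hash: sum = 52+126+54+247 = 479 → 01 df.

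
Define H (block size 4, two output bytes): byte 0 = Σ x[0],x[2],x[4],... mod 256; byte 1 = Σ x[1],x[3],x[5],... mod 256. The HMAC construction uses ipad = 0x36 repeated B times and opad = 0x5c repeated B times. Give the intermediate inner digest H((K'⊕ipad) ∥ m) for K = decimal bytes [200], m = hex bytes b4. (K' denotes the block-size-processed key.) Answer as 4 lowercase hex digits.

Key decimal bytes [200] = c8 is 1 byte ≤ B = 4; zero-pad to 4 bytes: K' = c8 00 00 00.
K' ⊕ ipad = fe 36 36 36.
Inner input = fe 36 36 36 ∥ b4.
Inner hash: even-index sum = 488 mod 256 = 232; odd-index sum = 108 mod 256 = 108 → e8 6c.

e86c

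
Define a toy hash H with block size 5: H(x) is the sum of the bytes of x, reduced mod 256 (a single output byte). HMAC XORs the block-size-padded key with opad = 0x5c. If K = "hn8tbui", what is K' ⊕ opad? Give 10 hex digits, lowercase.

9e5c5c5c5c

Key "hn8tbui" = 68 6e 38 74 62 75 69 is 7 bytes > B = 5, so hash it first: H(key) = c2, then zero-pad to 5 bytes: K' = c2 00 00 00 00.
XOR each byte with 0x5c: c2⊕5c=9e, 00⊕5c=5c, 00⊕5c=5c, 00⊕5c=5c, 00⊕5c=5c.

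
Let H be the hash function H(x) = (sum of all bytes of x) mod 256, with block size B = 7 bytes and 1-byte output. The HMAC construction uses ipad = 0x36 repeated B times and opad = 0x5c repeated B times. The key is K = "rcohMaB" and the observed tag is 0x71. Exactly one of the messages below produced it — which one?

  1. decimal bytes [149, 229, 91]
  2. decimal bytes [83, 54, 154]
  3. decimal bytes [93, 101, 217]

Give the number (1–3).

3

Key "rcohMaB" = 72 63 6f 68 4d 61 42 is exactly B = 7 bytes: K' = 72 63 6f 68 4d 61 42.
K' ⊕ ipad = 44 55 59 5e 7b 57 74; K' ⊕ opad = 2e 3f 33 34 11 3d 1e.
m1: inner = H(44 55 59 5e 7b 57 74 95 e5 5b) = 6b; tag = H(2e 3f 33 34 11 3d 1e 6b) = ab
m2: inner = H(44 55 59 5e 7b 57 74 53 36 9a) = b9; tag = H(2e 3f 33 34 11 3d 1e b9) = f9
m3: inner = H(44 55 59 5e 7b 57 74 5d 65 d9) = 31; tag = H(2e 3f 33 34 11 3d 1e 31) = 71 ← matches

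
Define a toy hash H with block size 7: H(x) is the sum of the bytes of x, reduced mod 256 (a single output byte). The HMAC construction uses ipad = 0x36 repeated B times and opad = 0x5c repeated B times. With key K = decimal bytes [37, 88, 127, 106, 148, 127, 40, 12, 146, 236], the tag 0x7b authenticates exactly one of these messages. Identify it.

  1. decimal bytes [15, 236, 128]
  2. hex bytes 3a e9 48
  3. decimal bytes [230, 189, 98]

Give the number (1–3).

1

Key decimal bytes [37, 88, 127, 106, 148, 127, 40, 12, 146, 236] = 25 58 7f 6a 94 7f 28 0c 92 ec is 10 bytes > B = 7, so hash it first: H(key) = 2b, then zero-pad to 7 bytes: K' = 2b 00 00 00 00 00 00.
K' ⊕ ipad = 1d 36 36 36 36 36 36; K' ⊕ opad = 77 5c 5c 5c 5c 5c 5c.
m1: inner = H(1d 36 36 36 36 36 36 0f ec 80) = dc; tag = H(77 5c 5c 5c 5c 5c 5c dc) = 7b ← matches
m2: inner = H(1d 36 36 36 36 36 36 3a e9 48) = cc; tag = H(77 5c 5c 5c 5c 5c 5c cc) = 6b
m3: inner = H(1d 36 36 36 36 36 36 e6 bd 62) = 66; tag = H(77 5c 5c 5c 5c 5c 5c 66) = 05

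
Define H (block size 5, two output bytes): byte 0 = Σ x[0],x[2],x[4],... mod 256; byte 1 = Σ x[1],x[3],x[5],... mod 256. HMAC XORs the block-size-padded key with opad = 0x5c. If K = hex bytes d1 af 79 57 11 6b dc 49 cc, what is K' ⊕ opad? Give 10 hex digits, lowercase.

5fe65c5c5c

Key hex bytes d1 af 79 57 11 6b dc 49 cc is 9 bytes > B = 5, so hash it first: H(key) = 03 ba, then zero-pad to 5 bytes: K' = 03 ba 00 00 00.
XOR each byte with 0x5c: 03⊕5c=5f, ba⊕5c=e6, 00⊕5c=5c, 00⊕5c=5c, 00⊕5c=5c.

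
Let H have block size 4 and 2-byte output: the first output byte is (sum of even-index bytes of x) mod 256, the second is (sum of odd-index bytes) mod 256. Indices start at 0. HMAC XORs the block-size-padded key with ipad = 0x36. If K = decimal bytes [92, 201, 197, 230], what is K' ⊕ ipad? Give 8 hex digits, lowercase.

Key decimal bytes [92, 201, 197, 230] = 5c c9 c5 e6 is exactly B = 4 bytes: K' = 5c c9 c5 e6.
XOR each byte with 0x36: 5c⊕36=6a, c9⊕36=ff, c5⊕36=f3, e6⊕36=d0.

6afff3d0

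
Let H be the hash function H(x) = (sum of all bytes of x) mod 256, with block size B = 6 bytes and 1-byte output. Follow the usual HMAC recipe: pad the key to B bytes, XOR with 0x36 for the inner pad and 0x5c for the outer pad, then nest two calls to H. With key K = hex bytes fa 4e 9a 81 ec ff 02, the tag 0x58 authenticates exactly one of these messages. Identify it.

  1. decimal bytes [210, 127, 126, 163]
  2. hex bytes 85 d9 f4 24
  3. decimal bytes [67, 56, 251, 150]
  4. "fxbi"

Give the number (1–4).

3

Key hex bytes fa 4e 9a 81 ec ff 02 is 7 bytes > B = 6, so hash it first: H(key) = 50, then zero-pad to 6 bytes: K' = 50 00 00 00 00 00.
K' ⊕ ipad = 66 36 36 36 36 36; K' ⊕ opad = 0c 5c 5c 5c 5c 5c.
m1: inner = H(66 36 36 36 36 36 d2 7f 7e a3) = e6; tag = H(0c 5c 5c 5c 5c 5c e6) = be
m2: inner = H(66 36 36 36 36 36 85 d9 f4 24) = ea; tag = H(0c 5c 5c 5c 5c 5c ea) = c2
m3: inner = H(66 36 36 36 36 36 43 38 fb 96) = 80; tag = H(0c 5c 5c 5c 5c 5c 80) = 58 ← matches
m4: inner = H(66 36 36 36 36 36 66 78 62 69) = 1d; tag = H(0c 5c 5c 5c 5c 5c 1d) = f5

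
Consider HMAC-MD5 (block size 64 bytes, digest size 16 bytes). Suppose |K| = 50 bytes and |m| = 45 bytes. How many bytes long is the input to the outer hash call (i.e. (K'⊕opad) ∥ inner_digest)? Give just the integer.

Key is 50 ≤ 64 bytes, zero-padded: |K'| = 64.
Outer input = (K'⊕opad) ∥ H(inner) → 64 + 16 = 80 bytes.

80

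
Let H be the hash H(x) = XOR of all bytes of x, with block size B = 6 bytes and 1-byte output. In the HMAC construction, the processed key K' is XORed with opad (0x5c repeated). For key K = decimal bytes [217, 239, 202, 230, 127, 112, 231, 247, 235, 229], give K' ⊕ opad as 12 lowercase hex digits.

Key decimal bytes [217, 239, 202, 230, 127, 112, 231, 247, 235, 229] = d9 ef ca e6 7f 70 e7 f7 eb e5 is 10 bytes > B = 6, so hash it first: H(key) = 0b, then zero-pad to 6 bytes: K' = 0b 00 00 00 00 00.
XOR each byte with 0x5c: 0b⊕5c=57, 00⊕5c=5c, 00⊕5c=5c, 00⊕5c=5c, 00⊕5c=5c, 00⊕5c=5c.

575c5c5c5c5c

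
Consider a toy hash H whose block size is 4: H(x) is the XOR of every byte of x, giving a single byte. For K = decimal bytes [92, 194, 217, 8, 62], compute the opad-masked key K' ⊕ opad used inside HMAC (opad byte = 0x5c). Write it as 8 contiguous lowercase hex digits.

Key decimal bytes [92, 194, 217, 8, 62] = 5c c2 d9 08 3e is 5 bytes > B = 4, so hash it first: H(key) = 71, then zero-pad to 4 bytes: K' = 71 00 00 00.
XOR each byte with 0x5c: 71⊕5c=2d, 00⊕5c=5c, 00⊕5c=5c, 00⊕5c=5c.

2d5c5c5c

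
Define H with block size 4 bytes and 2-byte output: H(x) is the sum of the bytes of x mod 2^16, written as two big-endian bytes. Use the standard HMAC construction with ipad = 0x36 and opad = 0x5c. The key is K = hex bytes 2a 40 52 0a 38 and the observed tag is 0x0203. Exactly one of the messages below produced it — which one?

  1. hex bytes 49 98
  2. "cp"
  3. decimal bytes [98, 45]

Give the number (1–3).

1

Key hex bytes 2a 40 52 0a 38 is 5 bytes > B = 4, so hash it first: H(key) = 00 fe, then zero-pad to 4 bytes: K' = 00 fe 00 00.
K' ⊕ ipad = 36 c8 36 36; K' ⊕ opad = 5c a2 5c 5c.
m1: inner = H(36 c8 36 36 49 98) = 02 4b; tag = H(5c a2 5c 5c 02 4b) = 0203 ← matches
m2: inner = H(36 c8 36 36 63 70) = 02 3d; tag = H(5c a2 5c 5c 02 3d) = 01f5
m3: inner = H(36 c8 36 36 62 2d) = 01 f9; tag = H(5c a2 5c 5c 01 f9) = 02b0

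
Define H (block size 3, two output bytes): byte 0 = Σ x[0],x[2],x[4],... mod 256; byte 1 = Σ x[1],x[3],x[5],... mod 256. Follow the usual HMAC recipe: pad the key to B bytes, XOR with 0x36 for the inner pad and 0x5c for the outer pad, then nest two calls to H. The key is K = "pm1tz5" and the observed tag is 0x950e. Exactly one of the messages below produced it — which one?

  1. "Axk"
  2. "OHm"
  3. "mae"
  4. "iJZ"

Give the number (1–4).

3

Key "pm1tz5" = 70 6d 31 74 7a 35 is 6 bytes > B = 3, so hash it first: H(key) = 1b 16, then zero-pad to 3 bytes: K' = 1b 16 00.
K' ⊕ ipad = 2d 20 36; K' ⊕ opad = 47 4a 5c.
m1: inner = H(2d 20 36 41 78 6b) = db cc; tag = H(47 4a 5c db cc) = 6f25
m2: inner = H(2d 20 36 4f 48 6d) = ab dc; tag = H(47 4a 5c ab dc) = 7ff5
m3: inner = H(2d 20 36 6d 61 65) = c4 f2; tag = H(47 4a 5c c4 f2) = 950e ← matches
m4: inner = H(2d 20 36 69 4a 5a) = ad e3; tag = H(47 4a 5c ad e3) = 86f7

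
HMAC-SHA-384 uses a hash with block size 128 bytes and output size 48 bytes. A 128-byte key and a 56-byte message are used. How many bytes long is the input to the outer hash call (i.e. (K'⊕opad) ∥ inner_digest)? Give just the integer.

Key is 128 ≤ 128 bytes, zero-padded: |K'| = 128.
Outer input = (K'⊕opad) ∥ H(inner) → 128 + 48 = 176 bytes.

176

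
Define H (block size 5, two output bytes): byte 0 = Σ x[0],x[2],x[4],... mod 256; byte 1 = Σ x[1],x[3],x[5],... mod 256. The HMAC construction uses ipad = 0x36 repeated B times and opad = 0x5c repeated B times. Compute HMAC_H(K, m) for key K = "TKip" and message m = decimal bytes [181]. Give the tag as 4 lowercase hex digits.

Key "TKip" = 54 4b 69 70 is 4 bytes ≤ B = 5; zero-pad to 5 bytes: K' = 54 4b 69 70 00.
K' ⊕ ipad = 62 7d 5f 46 36.  K' ⊕ opad = 08 17 35 2c 5c.
Inner input = (K'⊕ipad) ∥ m = 62 7d 5f 46 36 ∥ b5.
Inner hash: even-index sum = 247 mod 256 = 247; odd-index sum = 376 mod 256 = 120 → f7 78.
Outer input = (K'⊕opad) ∥ inner = 08 17 35 2c 5c ∥ f7 78.
Outer hash (tag): even-index sum = 273 mod 256 = 17; odd-index sum = 314 mod 256 = 58 → 11 3a.

113a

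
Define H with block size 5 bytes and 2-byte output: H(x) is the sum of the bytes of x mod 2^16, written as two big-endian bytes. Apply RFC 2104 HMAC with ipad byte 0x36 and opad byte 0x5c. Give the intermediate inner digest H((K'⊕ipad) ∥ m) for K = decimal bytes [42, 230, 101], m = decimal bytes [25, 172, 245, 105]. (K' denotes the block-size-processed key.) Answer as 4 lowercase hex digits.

03ce

Key decimal bytes [42, 230, 101] = 2a e6 65 is 3 bytes ≤ B = 5; zero-pad to 5 bytes: K' = 2a e6 65 00 00.
K' ⊕ ipad = 1c d0 53 36 36.
Inner input = 1c d0 53 36 36 ∥ 19 ac f5 69.
Inner hash: sum = 28+208+83+54+54+25+172+245+105 = 974 → 03 ce.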